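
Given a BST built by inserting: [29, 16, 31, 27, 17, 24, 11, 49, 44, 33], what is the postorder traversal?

Tree insertion order: [29, 16, 31, 27, 17, 24, 11, 49, 44, 33]
Tree (level-order array): [29, 16, 31, 11, 27, None, 49, None, None, 17, None, 44, None, None, 24, 33]
Postorder traversal: [11, 24, 17, 27, 16, 33, 44, 49, 31, 29]


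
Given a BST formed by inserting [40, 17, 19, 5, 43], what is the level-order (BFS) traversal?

Tree insertion order: [40, 17, 19, 5, 43]
Tree (level-order array): [40, 17, 43, 5, 19]
BFS from the root, enqueuing left then right child of each popped node:
  queue [40] -> pop 40, enqueue [17, 43], visited so far: [40]
  queue [17, 43] -> pop 17, enqueue [5, 19], visited so far: [40, 17]
  queue [43, 5, 19] -> pop 43, enqueue [none], visited so far: [40, 17, 43]
  queue [5, 19] -> pop 5, enqueue [none], visited so far: [40, 17, 43, 5]
  queue [19] -> pop 19, enqueue [none], visited so far: [40, 17, 43, 5, 19]
Result: [40, 17, 43, 5, 19]


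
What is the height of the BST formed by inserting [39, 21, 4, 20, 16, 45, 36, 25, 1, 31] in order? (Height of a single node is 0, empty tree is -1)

Insertion order: [39, 21, 4, 20, 16, 45, 36, 25, 1, 31]
Tree (level-order array): [39, 21, 45, 4, 36, None, None, 1, 20, 25, None, None, None, 16, None, None, 31]
Compute height bottom-up (empty subtree = -1):
  height(1) = 1 + max(-1, -1) = 0
  height(16) = 1 + max(-1, -1) = 0
  height(20) = 1 + max(0, -1) = 1
  height(4) = 1 + max(0, 1) = 2
  height(31) = 1 + max(-1, -1) = 0
  height(25) = 1 + max(-1, 0) = 1
  height(36) = 1 + max(1, -1) = 2
  height(21) = 1 + max(2, 2) = 3
  height(45) = 1 + max(-1, -1) = 0
  height(39) = 1 + max(3, 0) = 4
Height = 4


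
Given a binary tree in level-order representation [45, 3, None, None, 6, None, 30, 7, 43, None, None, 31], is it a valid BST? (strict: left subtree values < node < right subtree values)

Level-order array: [45, 3, None, None, 6, None, 30, 7, 43, None, None, 31]
Validate using subtree bounds (lo, hi): at each node, require lo < value < hi,
then recurse left with hi=value and right with lo=value.
Preorder trace (stopping at first violation):
  at node 45 with bounds (-inf, +inf): OK
  at node 3 with bounds (-inf, 45): OK
  at node 6 with bounds (3, 45): OK
  at node 30 with bounds (6, 45): OK
  at node 7 with bounds (6, 30): OK
  at node 43 with bounds (30, 45): OK
  at node 31 with bounds (30, 43): OK
No violation found at any node.
Result: Valid BST


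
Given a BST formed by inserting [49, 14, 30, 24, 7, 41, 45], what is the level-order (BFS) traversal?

Tree insertion order: [49, 14, 30, 24, 7, 41, 45]
Tree (level-order array): [49, 14, None, 7, 30, None, None, 24, 41, None, None, None, 45]
BFS from the root, enqueuing left then right child of each popped node:
  queue [49] -> pop 49, enqueue [14], visited so far: [49]
  queue [14] -> pop 14, enqueue [7, 30], visited so far: [49, 14]
  queue [7, 30] -> pop 7, enqueue [none], visited so far: [49, 14, 7]
  queue [30] -> pop 30, enqueue [24, 41], visited so far: [49, 14, 7, 30]
  queue [24, 41] -> pop 24, enqueue [none], visited so far: [49, 14, 7, 30, 24]
  queue [41] -> pop 41, enqueue [45], visited so far: [49, 14, 7, 30, 24, 41]
  queue [45] -> pop 45, enqueue [none], visited so far: [49, 14, 7, 30, 24, 41, 45]
Result: [49, 14, 7, 30, 24, 41, 45]


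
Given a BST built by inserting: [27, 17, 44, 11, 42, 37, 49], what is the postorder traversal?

Tree insertion order: [27, 17, 44, 11, 42, 37, 49]
Tree (level-order array): [27, 17, 44, 11, None, 42, 49, None, None, 37]
Postorder traversal: [11, 17, 37, 42, 49, 44, 27]


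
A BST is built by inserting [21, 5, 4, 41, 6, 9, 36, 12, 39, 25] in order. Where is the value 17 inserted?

Starting tree (level order): [21, 5, 41, 4, 6, 36, None, None, None, None, 9, 25, 39, None, 12]
Insertion path: 21 -> 5 -> 6 -> 9 -> 12
Result: insert 17 as right child of 12
Final tree (level order): [21, 5, 41, 4, 6, 36, None, None, None, None, 9, 25, 39, None, 12, None, None, None, None, None, 17]


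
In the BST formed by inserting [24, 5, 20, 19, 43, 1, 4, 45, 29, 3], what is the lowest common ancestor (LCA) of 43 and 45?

Tree insertion order: [24, 5, 20, 19, 43, 1, 4, 45, 29, 3]
Tree (level-order array): [24, 5, 43, 1, 20, 29, 45, None, 4, 19, None, None, None, None, None, 3]
In a BST, the LCA of p=43, q=45 is the first node v on the
root-to-leaf path with p <= v <= q (go left if both < v, right if both > v).
Walk from root:
  at 24: both 43 and 45 > 24, go right
  at 43: 43 <= 43 <= 45, this is the LCA
LCA = 43


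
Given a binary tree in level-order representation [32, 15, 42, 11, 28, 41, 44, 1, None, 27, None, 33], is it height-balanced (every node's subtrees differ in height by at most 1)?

Tree (level-order array): [32, 15, 42, 11, 28, 41, 44, 1, None, 27, None, 33]
Definition: a tree is height-balanced if, at every node, |h(left) - h(right)| <= 1 (empty subtree has height -1).
Bottom-up per-node check:
  node 1: h_left=-1, h_right=-1, diff=0 [OK], height=0
  node 11: h_left=0, h_right=-1, diff=1 [OK], height=1
  node 27: h_left=-1, h_right=-1, diff=0 [OK], height=0
  node 28: h_left=0, h_right=-1, diff=1 [OK], height=1
  node 15: h_left=1, h_right=1, diff=0 [OK], height=2
  node 33: h_left=-1, h_right=-1, diff=0 [OK], height=0
  node 41: h_left=0, h_right=-1, diff=1 [OK], height=1
  node 44: h_left=-1, h_right=-1, diff=0 [OK], height=0
  node 42: h_left=1, h_right=0, diff=1 [OK], height=2
  node 32: h_left=2, h_right=2, diff=0 [OK], height=3
All nodes satisfy the balance condition.
Result: Balanced


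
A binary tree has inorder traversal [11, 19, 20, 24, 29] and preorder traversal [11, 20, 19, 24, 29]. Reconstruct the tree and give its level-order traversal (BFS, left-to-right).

Inorder:  [11, 19, 20, 24, 29]
Preorder: [11, 20, 19, 24, 29]
Algorithm: preorder visits root first, so consume preorder in order;
for each root, split the current inorder slice at that value into
left-subtree inorder and right-subtree inorder, then recurse.
Recursive splits:
  root=11; inorder splits into left=[], right=[19, 20, 24, 29]
  root=20; inorder splits into left=[19], right=[24, 29]
  root=19; inorder splits into left=[], right=[]
  root=24; inorder splits into left=[], right=[29]
  root=29; inorder splits into left=[], right=[]
Reconstructed level-order: [11, 20, 19, 24, 29]


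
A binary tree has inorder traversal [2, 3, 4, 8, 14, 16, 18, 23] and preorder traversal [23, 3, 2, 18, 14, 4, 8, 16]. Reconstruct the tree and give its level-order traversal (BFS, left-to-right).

Inorder:  [2, 3, 4, 8, 14, 16, 18, 23]
Preorder: [23, 3, 2, 18, 14, 4, 8, 16]
Algorithm: preorder visits root first, so consume preorder in order;
for each root, split the current inorder slice at that value into
left-subtree inorder and right-subtree inorder, then recurse.
Recursive splits:
  root=23; inorder splits into left=[2, 3, 4, 8, 14, 16, 18], right=[]
  root=3; inorder splits into left=[2], right=[4, 8, 14, 16, 18]
  root=2; inorder splits into left=[], right=[]
  root=18; inorder splits into left=[4, 8, 14, 16], right=[]
  root=14; inorder splits into left=[4, 8], right=[16]
  root=4; inorder splits into left=[], right=[8]
  root=8; inorder splits into left=[], right=[]
  root=16; inorder splits into left=[], right=[]
Reconstructed level-order: [23, 3, 2, 18, 14, 4, 16, 8]


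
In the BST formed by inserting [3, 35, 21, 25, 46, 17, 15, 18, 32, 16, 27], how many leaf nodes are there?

Tree built from: [3, 35, 21, 25, 46, 17, 15, 18, 32, 16, 27]
Tree (level-order array): [3, None, 35, 21, 46, 17, 25, None, None, 15, 18, None, 32, None, 16, None, None, 27]
Rule: A leaf has 0 children.
Per-node child counts:
  node 3: 1 child(ren)
  node 35: 2 child(ren)
  node 21: 2 child(ren)
  node 17: 2 child(ren)
  node 15: 1 child(ren)
  node 16: 0 child(ren)
  node 18: 0 child(ren)
  node 25: 1 child(ren)
  node 32: 1 child(ren)
  node 27: 0 child(ren)
  node 46: 0 child(ren)
Matching nodes: [16, 18, 27, 46]
Count of leaf nodes: 4


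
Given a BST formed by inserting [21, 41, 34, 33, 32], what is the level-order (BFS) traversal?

Tree insertion order: [21, 41, 34, 33, 32]
Tree (level-order array): [21, None, 41, 34, None, 33, None, 32]
BFS from the root, enqueuing left then right child of each popped node:
  queue [21] -> pop 21, enqueue [41], visited so far: [21]
  queue [41] -> pop 41, enqueue [34], visited so far: [21, 41]
  queue [34] -> pop 34, enqueue [33], visited so far: [21, 41, 34]
  queue [33] -> pop 33, enqueue [32], visited so far: [21, 41, 34, 33]
  queue [32] -> pop 32, enqueue [none], visited so far: [21, 41, 34, 33, 32]
Result: [21, 41, 34, 33, 32]


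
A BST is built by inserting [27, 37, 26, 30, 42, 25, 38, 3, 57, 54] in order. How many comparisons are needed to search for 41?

Search path for 41: 27 -> 37 -> 42 -> 38
Found: False
Comparisons: 4


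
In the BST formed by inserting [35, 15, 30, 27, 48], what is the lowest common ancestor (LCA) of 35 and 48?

Tree insertion order: [35, 15, 30, 27, 48]
Tree (level-order array): [35, 15, 48, None, 30, None, None, 27]
In a BST, the LCA of p=35, q=48 is the first node v on the
root-to-leaf path with p <= v <= q (go left if both < v, right if both > v).
Walk from root:
  at 35: 35 <= 35 <= 48, this is the LCA
LCA = 35


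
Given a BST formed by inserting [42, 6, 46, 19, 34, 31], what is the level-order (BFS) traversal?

Tree insertion order: [42, 6, 46, 19, 34, 31]
Tree (level-order array): [42, 6, 46, None, 19, None, None, None, 34, 31]
BFS from the root, enqueuing left then right child of each popped node:
  queue [42] -> pop 42, enqueue [6, 46], visited so far: [42]
  queue [6, 46] -> pop 6, enqueue [19], visited so far: [42, 6]
  queue [46, 19] -> pop 46, enqueue [none], visited so far: [42, 6, 46]
  queue [19] -> pop 19, enqueue [34], visited so far: [42, 6, 46, 19]
  queue [34] -> pop 34, enqueue [31], visited so far: [42, 6, 46, 19, 34]
  queue [31] -> pop 31, enqueue [none], visited so far: [42, 6, 46, 19, 34, 31]
Result: [42, 6, 46, 19, 34, 31]


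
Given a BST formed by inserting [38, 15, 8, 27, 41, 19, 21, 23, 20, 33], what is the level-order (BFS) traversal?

Tree insertion order: [38, 15, 8, 27, 41, 19, 21, 23, 20, 33]
Tree (level-order array): [38, 15, 41, 8, 27, None, None, None, None, 19, 33, None, 21, None, None, 20, 23]
BFS from the root, enqueuing left then right child of each popped node:
  queue [38] -> pop 38, enqueue [15, 41], visited so far: [38]
  queue [15, 41] -> pop 15, enqueue [8, 27], visited so far: [38, 15]
  queue [41, 8, 27] -> pop 41, enqueue [none], visited so far: [38, 15, 41]
  queue [8, 27] -> pop 8, enqueue [none], visited so far: [38, 15, 41, 8]
  queue [27] -> pop 27, enqueue [19, 33], visited so far: [38, 15, 41, 8, 27]
  queue [19, 33] -> pop 19, enqueue [21], visited so far: [38, 15, 41, 8, 27, 19]
  queue [33, 21] -> pop 33, enqueue [none], visited so far: [38, 15, 41, 8, 27, 19, 33]
  queue [21] -> pop 21, enqueue [20, 23], visited so far: [38, 15, 41, 8, 27, 19, 33, 21]
  queue [20, 23] -> pop 20, enqueue [none], visited so far: [38, 15, 41, 8, 27, 19, 33, 21, 20]
  queue [23] -> pop 23, enqueue [none], visited so far: [38, 15, 41, 8, 27, 19, 33, 21, 20, 23]
Result: [38, 15, 41, 8, 27, 19, 33, 21, 20, 23]


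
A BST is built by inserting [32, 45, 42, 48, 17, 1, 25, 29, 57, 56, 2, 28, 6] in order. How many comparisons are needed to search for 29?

Search path for 29: 32 -> 17 -> 25 -> 29
Found: True
Comparisons: 4


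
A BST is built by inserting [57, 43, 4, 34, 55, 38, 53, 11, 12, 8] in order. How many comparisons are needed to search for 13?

Search path for 13: 57 -> 43 -> 4 -> 34 -> 11 -> 12
Found: False
Comparisons: 6


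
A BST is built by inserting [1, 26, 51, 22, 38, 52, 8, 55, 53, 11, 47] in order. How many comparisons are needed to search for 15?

Search path for 15: 1 -> 26 -> 22 -> 8 -> 11
Found: False
Comparisons: 5


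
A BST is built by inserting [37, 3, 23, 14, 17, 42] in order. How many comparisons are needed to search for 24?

Search path for 24: 37 -> 3 -> 23
Found: False
Comparisons: 3


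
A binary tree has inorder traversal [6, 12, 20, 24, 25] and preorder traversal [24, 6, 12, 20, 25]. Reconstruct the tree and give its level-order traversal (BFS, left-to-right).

Inorder:  [6, 12, 20, 24, 25]
Preorder: [24, 6, 12, 20, 25]
Algorithm: preorder visits root first, so consume preorder in order;
for each root, split the current inorder slice at that value into
left-subtree inorder and right-subtree inorder, then recurse.
Recursive splits:
  root=24; inorder splits into left=[6, 12, 20], right=[25]
  root=6; inorder splits into left=[], right=[12, 20]
  root=12; inorder splits into left=[], right=[20]
  root=20; inorder splits into left=[], right=[]
  root=25; inorder splits into left=[], right=[]
Reconstructed level-order: [24, 6, 25, 12, 20]


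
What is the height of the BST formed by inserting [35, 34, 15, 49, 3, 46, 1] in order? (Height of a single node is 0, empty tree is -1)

Insertion order: [35, 34, 15, 49, 3, 46, 1]
Tree (level-order array): [35, 34, 49, 15, None, 46, None, 3, None, None, None, 1]
Compute height bottom-up (empty subtree = -1):
  height(1) = 1 + max(-1, -1) = 0
  height(3) = 1 + max(0, -1) = 1
  height(15) = 1 + max(1, -1) = 2
  height(34) = 1 + max(2, -1) = 3
  height(46) = 1 + max(-1, -1) = 0
  height(49) = 1 + max(0, -1) = 1
  height(35) = 1 + max(3, 1) = 4
Height = 4


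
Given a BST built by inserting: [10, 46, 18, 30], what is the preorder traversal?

Tree insertion order: [10, 46, 18, 30]
Tree (level-order array): [10, None, 46, 18, None, None, 30]
Preorder traversal: [10, 46, 18, 30]


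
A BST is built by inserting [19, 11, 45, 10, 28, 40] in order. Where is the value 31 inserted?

Starting tree (level order): [19, 11, 45, 10, None, 28, None, None, None, None, 40]
Insertion path: 19 -> 45 -> 28 -> 40
Result: insert 31 as left child of 40
Final tree (level order): [19, 11, 45, 10, None, 28, None, None, None, None, 40, 31]


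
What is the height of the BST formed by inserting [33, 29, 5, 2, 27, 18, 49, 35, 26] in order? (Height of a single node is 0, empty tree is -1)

Insertion order: [33, 29, 5, 2, 27, 18, 49, 35, 26]
Tree (level-order array): [33, 29, 49, 5, None, 35, None, 2, 27, None, None, None, None, 18, None, None, 26]
Compute height bottom-up (empty subtree = -1):
  height(2) = 1 + max(-1, -1) = 0
  height(26) = 1 + max(-1, -1) = 0
  height(18) = 1 + max(-1, 0) = 1
  height(27) = 1 + max(1, -1) = 2
  height(5) = 1 + max(0, 2) = 3
  height(29) = 1 + max(3, -1) = 4
  height(35) = 1 + max(-1, -1) = 0
  height(49) = 1 + max(0, -1) = 1
  height(33) = 1 + max(4, 1) = 5
Height = 5


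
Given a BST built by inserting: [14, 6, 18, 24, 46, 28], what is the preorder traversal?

Tree insertion order: [14, 6, 18, 24, 46, 28]
Tree (level-order array): [14, 6, 18, None, None, None, 24, None, 46, 28]
Preorder traversal: [14, 6, 18, 24, 46, 28]


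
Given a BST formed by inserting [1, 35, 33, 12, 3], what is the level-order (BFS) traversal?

Tree insertion order: [1, 35, 33, 12, 3]
Tree (level-order array): [1, None, 35, 33, None, 12, None, 3]
BFS from the root, enqueuing left then right child of each popped node:
  queue [1] -> pop 1, enqueue [35], visited so far: [1]
  queue [35] -> pop 35, enqueue [33], visited so far: [1, 35]
  queue [33] -> pop 33, enqueue [12], visited so far: [1, 35, 33]
  queue [12] -> pop 12, enqueue [3], visited so far: [1, 35, 33, 12]
  queue [3] -> pop 3, enqueue [none], visited so far: [1, 35, 33, 12, 3]
Result: [1, 35, 33, 12, 3]


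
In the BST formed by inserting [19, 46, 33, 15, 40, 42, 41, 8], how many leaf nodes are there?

Tree built from: [19, 46, 33, 15, 40, 42, 41, 8]
Tree (level-order array): [19, 15, 46, 8, None, 33, None, None, None, None, 40, None, 42, 41]
Rule: A leaf has 0 children.
Per-node child counts:
  node 19: 2 child(ren)
  node 15: 1 child(ren)
  node 8: 0 child(ren)
  node 46: 1 child(ren)
  node 33: 1 child(ren)
  node 40: 1 child(ren)
  node 42: 1 child(ren)
  node 41: 0 child(ren)
Matching nodes: [8, 41]
Count of leaf nodes: 2


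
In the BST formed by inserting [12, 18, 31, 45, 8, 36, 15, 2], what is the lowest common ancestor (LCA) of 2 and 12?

Tree insertion order: [12, 18, 31, 45, 8, 36, 15, 2]
Tree (level-order array): [12, 8, 18, 2, None, 15, 31, None, None, None, None, None, 45, 36]
In a BST, the LCA of p=2, q=12 is the first node v on the
root-to-leaf path with p <= v <= q (go left if both < v, right if both > v).
Walk from root:
  at 12: 2 <= 12 <= 12, this is the LCA
LCA = 12


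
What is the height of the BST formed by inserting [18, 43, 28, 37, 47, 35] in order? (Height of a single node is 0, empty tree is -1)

Insertion order: [18, 43, 28, 37, 47, 35]
Tree (level-order array): [18, None, 43, 28, 47, None, 37, None, None, 35]
Compute height bottom-up (empty subtree = -1):
  height(35) = 1 + max(-1, -1) = 0
  height(37) = 1 + max(0, -1) = 1
  height(28) = 1 + max(-1, 1) = 2
  height(47) = 1 + max(-1, -1) = 0
  height(43) = 1 + max(2, 0) = 3
  height(18) = 1 + max(-1, 3) = 4
Height = 4


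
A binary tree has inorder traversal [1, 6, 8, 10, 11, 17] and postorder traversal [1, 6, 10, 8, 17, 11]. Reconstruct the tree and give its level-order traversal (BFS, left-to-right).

Inorder:   [1, 6, 8, 10, 11, 17]
Postorder: [1, 6, 10, 8, 17, 11]
Algorithm: postorder visits root last, so walk postorder right-to-left;
each value is the root of the current inorder slice — split it at that
value, recurse on the right subtree first, then the left.
Recursive splits:
  root=11; inorder splits into left=[1, 6, 8, 10], right=[17]
  root=17; inorder splits into left=[], right=[]
  root=8; inorder splits into left=[1, 6], right=[10]
  root=10; inorder splits into left=[], right=[]
  root=6; inorder splits into left=[1], right=[]
  root=1; inorder splits into left=[], right=[]
Reconstructed level-order: [11, 8, 17, 6, 10, 1]


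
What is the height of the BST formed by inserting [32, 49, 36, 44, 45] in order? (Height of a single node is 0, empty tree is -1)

Insertion order: [32, 49, 36, 44, 45]
Tree (level-order array): [32, None, 49, 36, None, None, 44, None, 45]
Compute height bottom-up (empty subtree = -1):
  height(45) = 1 + max(-1, -1) = 0
  height(44) = 1 + max(-1, 0) = 1
  height(36) = 1 + max(-1, 1) = 2
  height(49) = 1 + max(2, -1) = 3
  height(32) = 1 + max(-1, 3) = 4
Height = 4


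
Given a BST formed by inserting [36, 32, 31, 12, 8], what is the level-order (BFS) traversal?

Tree insertion order: [36, 32, 31, 12, 8]
Tree (level-order array): [36, 32, None, 31, None, 12, None, 8]
BFS from the root, enqueuing left then right child of each popped node:
  queue [36] -> pop 36, enqueue [32], visited so far: [36]
  queue [32] -> pop 32, enqueue [31], visited so far: [36, 32]
  queue [31] -> pop 31, enqueue [12], visited so far: [36, 32, 31]
  queue [12] -> pop 12, enqueue [8], visited so far: [36, 32, 31, 12]
  queue [8] -> pop 8, enqueue [none], visited so far: [36, 32, 31, 12, 8]
Result: [36, 32, 31, 12, 8]


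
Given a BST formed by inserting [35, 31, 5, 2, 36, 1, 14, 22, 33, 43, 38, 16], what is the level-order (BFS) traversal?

Tree insertion order: [35, 31, 5, 2, 36, 1, 14, 22, 33, 43, 38, 16]
Tree (level-order array): [35, 31, 36, 5, 33, None, 43, 2, 14, None, None, 38, None, 1, None, None, 22, None, None, None, None, 16]
BFS from the root, enqueuing left then right child of each popped node:
  queue [35] -> pop 35, enqueue [31, 36], visited so far: [35]
  queue [31, 36] -> pop 31, enqueue [5, 33], visited so far: [35, 31]
  queue [36, 5, 33] -> pop 36, enqueue [43], visited so far: [35, 31, 36]
  queue [5, 33, 43] -> pop 5, enqueue [2, 14], visited so far: [35, 31, 36, 5]
  queue [33, 43, 2, 14] -> pop 33, enqueue [none], visited so far: [35, 31, 36, 5, 33]
  queue [43, 2, 14] -> pop 43, enqueue [38], visited so far: [35, 31, 36, 5, 33, 43]
  queue [2, 14, 38] -> pop 2, enqueue [1], visited so far: [35, 31, 36, 5, 33, 43, 2]
  queue [14, 38, 1] -> pop 14, enqueue [22], visited so far: [35, 31, 36, 5, 33, 43, 2, 14]
  queue [38, 1, 22] -> pop 38, enqueue [none], visited so far: [35, 31, 36, 5, 33, 43, 2, 14, 38]
  queue [1, 22] -> pop 1, enqueue [none], visited so far: [35, 31, 36, 5, 33, 43, 2, 14, 38, 1]
  queue [22] -> pop 22, enqueue [16], visited so far: [35, 31, 36, 5, 33, 43, 2, 14, 38, 1, 22]
  queue [16] -> pop 16, enqueue [none], visited so far: [35, 31, 36, 5, 33, 43, 2, 14, 38, 1, 22, 16]
Result: [35, 31, 36, 5, 33, 43, 2, 14, 38, 1, 22, 16]


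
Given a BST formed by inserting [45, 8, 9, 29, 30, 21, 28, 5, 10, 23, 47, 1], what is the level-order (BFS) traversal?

Tree insertion order: [45, 8, 9, 29, 30, 21, 28, 5, 10, 23, 47, 1]
Tree (level-order array): [45, 8, 47, 5, 9, None, None, 1, None, None, 29, None, None, 21, 30, 10, 28, None, None, None, None, 23]
BFS from the root, enqueuing left then right child of each popped node:
  queue [45] -> pop 45, enqueue [8, 47], visited so far: [45]
  queue [8, 47] -> pop 8, enqueue [5, 9], visited so far: [45, 8]
  queue [47, 5, 9] -> pop 47, enqueue [none], visited so far: [45, 8, 47]
  queue [5, 9] -> pop 5, enqueue [1], visited so far: [45, 8, 47, 5]
  queue [9, 1] -> pop 9, enqueue [29], visited so far: [45, 8, 47, 5, 9]
  queue [1, 29] -> pop 1, enqueue [none], visited so far: [45, 8, 47, 5, 9, 1]
  queue [29] -> pop 29, enqueue [21, 30], visited so far: [45, 8, 47, 5, 9, 1, 29]
  queue [21, 30] -> pop 21, enqueue [10, 28], visited so far: [45, 8, 47, 5, 9, 1, 29, 21]
  queue [30, 10, 28] -> pop 30, enqueue [none], visited so far: [45, 8, 47, 5, 9, 1, 29, 21, 30]
  queue [10, 28] -> pop 10, enqueue [none], visited so far: [45, 8, 47, 5, 9, 1, 29, 21, 30, 10]
  queue [28] -> pop 28, enqueue [23], visited so far: [45, 8, 47, 5, 9, 1, 29, 21, 30, 10, 28]
  queue [23] -> pop 23, enqueue [none], visited so far: [45, 8, 47, 5, 9, 1, 29, 21, 30, 10, 28, 23]
Result: [45, 8, 47, 5, 9, 1, 29, 21, 30, 10, 28, 23]


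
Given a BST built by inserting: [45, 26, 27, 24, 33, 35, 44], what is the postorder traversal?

Tree insertion order: [45, 26, 27, 24, 33, 35, 44]
Tree (level-order array): [45, 26, None, 24, 27, None, None, None, 33, None, 35, None, 44]
Postorder traversal: [24, 44, 35, 33, 27, 26, 45]


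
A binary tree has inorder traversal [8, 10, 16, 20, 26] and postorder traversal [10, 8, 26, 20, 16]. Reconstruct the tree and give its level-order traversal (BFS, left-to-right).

Inorder:   [8, 10, 16, 20, 26]
Postorder: [10, 8, 26, 20, 16]
Algorithm: postorder visits root last, so walk postorder right-to-left;
each value is the root of the current inorder slice — split it at that
value, recurse on the right subtree first, then the left.
Recursive splits:
  root=16; inorder splits into left=[8, 10], right=[20, 26]
  root=20; inorder splits into left=[], right=[26]
  root=26; inorder splits into left=[], right=[]
  root=8; inorder splits into left=[], right=[10]
  root=10; inorder splits into left=[], right=[]
Reconstructed level-order: [16, 8, 20, 10, 26]


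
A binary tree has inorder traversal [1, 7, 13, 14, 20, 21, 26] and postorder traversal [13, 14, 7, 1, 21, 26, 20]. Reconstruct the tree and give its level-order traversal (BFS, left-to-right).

Inorder:   [1, 7, 13, 14, 20, 21, 26]
Postorder: [13, 14, 7, 1, 21, 26, 20]
Algorithm: postorder visits root last, so walk postorder right-to-left;
each value is the root of the current inorder slice — split it at that
value, recurse on the right subtree first, then the left.
Recursive splits:
  root=20; inorder splits into left=[1, 7, 13, 14], right=[21, 26]
  root=26; inorder splits into left=[21], right=[]
  root=21; inorder splits into left=[], right=[]
  root=1; inorder splits into left=[], right=[7, 13, 14]
  root=7; inorder splits into left=[], right=[13, 14]
  root=14; inorder splits into left=[13], right=[]
  root=13; inorder splits into left=[], right=[]
Reconstructed level-order: [20, 1, 26, 7, 21, 14, 13]


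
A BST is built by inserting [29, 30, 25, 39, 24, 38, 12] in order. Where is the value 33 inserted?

Starting tree (level order): [29, 25, 30, 24, None, None, 39, 12, None, 38]
Insertion path: 29 -> 30 -> 39 -> 38
Result: insert 33 as left child of 38
Final tree (level order): [29, 25, 30, 24, None, None, 39, 12, None, 38, None, None, None, 33]


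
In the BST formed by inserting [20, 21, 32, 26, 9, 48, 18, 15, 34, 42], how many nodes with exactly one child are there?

Tree built from: [20, 21, 32, 26, 9, 48, 18, 15, 34, 42]
Tree (level-order array): [20, 9, 21, None, 18, None, 32, 15, None, 26, 48, None, None, None, None, 34, None, None, 42]
Rule: These are nodes with exactly 1 non-null child.
Per-node child counts:
  node 20: 2 child(ren)
  node 9: 1 child(ren)
  node 18: 1 child(ren)
  node 15: 0 child(ren)
  node 21: 1 child(ren)
  node 32: 2 child(ren)
  node 26: 0 child(ren)
  node 48: 1 child(ren)
  node 34: 1 child(ren)
  node 42: 0 child(ren)
Matching nodes: [9, 18, 21, 48, 34]
Count of nodes with exactly one child: 5


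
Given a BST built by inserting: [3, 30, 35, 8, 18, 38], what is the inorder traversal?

Tree insertion order: [3, 30, 35, 8, 18, 38]
Tree (level-order array): [3, None, 30, 8, 35, None, 18, None, 38]
Inorder traversal: [3, 8, 18, 30, 35, 38]


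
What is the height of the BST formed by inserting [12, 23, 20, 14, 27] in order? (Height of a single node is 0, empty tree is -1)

Insertion order: [12, 23, 20, 14, 27]
Tree (level-order array): [12, None, 23, 20, 27, 14]
Compute height bottom-up (empty subtree = -1):
  height(14) = 1 + max(-1, -1) = 0
  height(20) = 1 + max(0, -1) = 1
  height(27) = 1 + max(-1, -1) = 0
  height(23) = 1 + max(1, 0) = 2
  height(12) = 1 + max(-1, 2) = 3
Height = 3


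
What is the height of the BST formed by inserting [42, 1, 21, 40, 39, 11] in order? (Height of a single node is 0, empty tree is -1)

Insertion order: [42, 1, 21, 40, 39, 11]
Tree (level-order array): [42, 1, None, None, 21, 11, 40, None, None, 39]
Compute height bottom-up (empty subtree = -1):
  height(11) = 1 + max(-1, -1) = 0
  height(39) = 1 + max(-1, -1) = 0
  height(40) = 1 + max(0, -1) = 1
  height(21) = 1 + max(0, 1) = 2
  height(1) = 1 + max(-1, 2) = 3
  height(42) = 1 + max(3, -1) = 4
Height = 4


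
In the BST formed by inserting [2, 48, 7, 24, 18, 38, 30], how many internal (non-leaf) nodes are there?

Tree built from: [2, 48, 7, 24, 18, 38, 30]
Tree (level-order array): [2, None, 48, 7, None, None, 24, 18, 38, None, None, 30]
Rule: An internal node has at least one child.
Per-node child counts:
  node 2: 1 child(ren)
  node 48: 1 child(ren)
  node 7: 1 child(ren)
  node 24: 2 child(ren)
  node 18: 0 child(ren)
  node 38: 1 child(ren)
  node 30: 0 child(ren)
Matching nodes: [2, 48, 7, 24, 38]
Count of internal (non-leaf) nodes: 5


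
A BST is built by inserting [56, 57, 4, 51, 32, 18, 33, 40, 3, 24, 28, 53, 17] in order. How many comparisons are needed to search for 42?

Search path for 42: 56 -> 4 -> 51 -> 32 -> 33 -> 40
Found: False
Comparisons: 6


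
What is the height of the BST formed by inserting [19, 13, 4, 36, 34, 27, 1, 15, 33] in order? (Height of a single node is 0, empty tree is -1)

Insertion order: [19, 13, 4, 36, 34, 27, 1, 15, 33]
Tree (level-order array): [19, 13, 36, 4, 15, 34, None, 1, None, None, None, 27, None, None, None, None, 33]
Compute height bottom-up (empty subtree = -1):
  height(1) = 1 + max(-1, -1) = 0
  height(4) = 1 + max(0, -1) = 1
  height(15) = 1 + max(-1, -1) = 0
  height(13) = 1 + max(1, 0) = 2
  height(33) = 1 + max(-1, -1) = 0
  height(27) = 1 + max(-1, 0) = 1
  height(34) = 1 + max(1, -1) = 2
  height(36) = 1 + max(2, -1) = 3
  height(19) = 1 + max(2, 3) = 4
Height = 4


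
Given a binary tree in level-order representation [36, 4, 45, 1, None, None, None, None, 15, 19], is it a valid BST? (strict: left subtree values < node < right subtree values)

Level-order array: [36, 4, 45, 1, None, None, None, None, 15, 19]
Validate using subtree bounds (lo, hi): at each node, require lo < value < hi,
then recurse left with hi=value and right with lo=value.
Preorder trace (stopping at first violation):
  at node 36 with bounds (-inf, +inf): OK
  at node 4 with bounds (-inf, 36): OK
  at node 1 with bounds (-inf, 4): OK
  at node 15 with bounds (1, 4): VIOLATION
Node 15 violates its bound: not (1 < 15 < 4).
Result: Not a valid BST


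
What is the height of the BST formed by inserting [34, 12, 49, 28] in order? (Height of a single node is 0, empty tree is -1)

Insertion order: [34, 12, 49, 28]
Tree (level-order array): [34, 12, 49, None, 28]
Compute height bottom-up (empty subtree = -1):
  height(28) = 1 + max(-1, -1) = 0
  height(12) = 1 + max(-1, 0) = 1
  height(49) = 1 + max(-1, -1) = 0
  height(34) = 1 + max(1, 0) = 2
Height = 2


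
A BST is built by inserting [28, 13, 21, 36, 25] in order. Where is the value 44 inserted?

Starting tree (level order): [28, 13, 36, None, 21, None, None, None, 25]
Insertion path: 28 -> 36
Result: insert 44 as right child of 36
Final tree (level order): [28, 13, 36, None, 21, None, 44, None, 25]


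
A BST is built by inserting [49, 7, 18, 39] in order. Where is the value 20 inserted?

Starting tree (level order): [49, 7, None, None, 18, None, 39]
Insertion path: 49 -> 7 -> 18 -> 39
Result: insert 20 as left child of 39
Final tree (level order): [49, 7, None, None, 18, None, 39, 20]


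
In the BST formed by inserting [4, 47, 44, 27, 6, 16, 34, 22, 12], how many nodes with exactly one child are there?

Tree built from: [4, 47, 44, 27, 6, 16, 34, 22, 12]
Tree (level-order array): [4, None, 47, 44, None, 27, None, 6, 34, None, 16, None, None, 12, 22]
Rule: These are nodes with exactly 1 non-null child.
Per-node child counts:
  node 4: 1 child(ren)
  node 47: 1 child(ren)
  node 44: 1 child(ren)
  node 27: 2 child(ren)
  node 6: 1 child(ren)
  node 16: 2 child(ren)
  node 12: 0 child(ren)
  node 22: 0 child(ren)
  node 34: 0 child(ren)
Matching nodes: [4, 47, 44, 6]
Count of nodes with exactly one child: 4


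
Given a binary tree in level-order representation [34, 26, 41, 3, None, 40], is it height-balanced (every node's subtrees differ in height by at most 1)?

Tree (level-order array): [34, 26, 41, 3, None, 40]
Definition: a tree is height-balanced if, at every node, |h(left) - h(right)| <= 1 (empty subtree has height -1).
Bottom-up per-node check:
  node 3: h_left=-1, h_right=-1, diff=0 [OK], height=0
  node 26: h_left=0, h_right=-1, diff=1 [OK], height=1
  node 40: h_left=-1, h_right=-1, diff=0 [OK], height=0
  node 41: h_left=0, h_right=-1, diff=1 [OK], height=1
  node 34: h_left=1, h_right=1, diff=0 [OK], height=2
All nodes satisfy the balance condition.
Result: Balanced


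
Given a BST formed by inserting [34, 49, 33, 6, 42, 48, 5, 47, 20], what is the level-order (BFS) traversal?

Tree insertion order: [34, 49, 33, 6, 42, 48, 5, 47, 20]
Tree (level-order array): [34, 33, 49, 6, None, 42, None, 5, 20, None, 48, None, None, None, None, 47]
BFS from the root, enqueuing left then right child of each popped node:
  queue [34] -> pop 34, enqueue [33, 49], visited so far: [34]
  queue [33, 49] -> pop 33, enqueue [6], visited so far: [34, 33]
  queue [49, 6] -> pop 49, enqueue [42], visited so far: [34, 33, 49]
  queue [6, 42] -> pop 6, enqueue [5, 20], visited so far: [34, 33, 49, 6]
  queue [42, 5, 20] -> pop 42, enqueue [48], visited so far: [34, 33, 49, 6, 42]
  queue [5, 20, 48] -> pop 5, enqueue [none], visited so far: [34, 33, 49, 6, 42, 5]
  queue [20, 48] -> pop 20, enqueue [none], visited so far: [34, 33, 49, 6, 42, 5, 20]
  queue [48] -> pop 48, enqueue [47], visited so far: [34, 33, 49, 6, 42, 5, 20, 48]
  queue [47] -> pop 47, enqueue [none], visited so far: [34, 33, 49, 6, 42, 5, 20, 48, 47]
Result: [34, 33, 49, 6, 42, 5, 20, 48, 47]


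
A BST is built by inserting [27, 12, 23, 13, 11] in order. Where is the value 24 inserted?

Starting tree (level order): [27, 12, None, 11, 23, None, None, 13]
Insertion path: 27 -> 12 -> 23
Result: insert 24 as right child of 23
Final tree (level order): [27, 12, None, 11, 23, None, None, 13, 24]


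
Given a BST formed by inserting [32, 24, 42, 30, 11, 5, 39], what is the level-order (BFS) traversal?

Tree insertion order: [32, 24, 42, 30, 11, 5, 39]
Tree (level-order array): [32, 24, 42, 11, 30, 39, None, 5]
BFS from the root, enqueuing left then right child of each popped node:
  queue [32] -> pop 32, enqueue [24, 42], visited so far: [32]
  queue [24, 42] -> pop 24, enqueue [11, 30], visited so far: [32, 24]
  queue [42, 11, 30] -> pop 42, enqueue [39], visited so far: [32, 24, 42]
  queue [11, 30, 39] -> pop 11, enqueue [5], visited so far: [32, 24, 42, 11]
  queue [30, 39, 5] -> pop 30, enqueue [none], visited so far: [32, 24, 42, 11, 30]
  queue [39, 5] -> pop 39, enqueue [none], visited so far: [32, 24, 42, 11, 30, 39]
  queue [5] -> pop 5, enqueue [none], visited so far: [32, 24, 42, 11, 30, 39, 5]
Result: [32, 24, 42, 11, 30, 39, 5]


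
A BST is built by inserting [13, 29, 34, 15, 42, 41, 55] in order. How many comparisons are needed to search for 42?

Search path for 42: 13 -> 29 -> 34 -> 42
Found: True
Comparisons: 4


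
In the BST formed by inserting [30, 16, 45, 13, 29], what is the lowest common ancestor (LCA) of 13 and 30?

Tree insertion order: [30, 16, 45, 13, 29]
Tree (level-order array): [30, 16, 45, 13, 29]
In a BST, the LCA of p=13, q=30 is the first node v on the
root-to-leaf path with p <= v <= q (go left if both < v, right if both > v).
Walk from root:
  at 30: 13 <= 30 <= 30, this is the LCA
LCA = 30


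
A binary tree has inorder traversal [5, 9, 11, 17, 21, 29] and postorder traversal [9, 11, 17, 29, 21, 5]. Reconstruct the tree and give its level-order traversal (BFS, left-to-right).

Inorder:   [5, 9, 11, 17, 21, 29]
Postorder: [9, 11, 17, 29, 21, 5]
Algorithm: postorder visits root last, so walk postorder right-to-left;
each value is the root of the current inorder slice — split it at that
value, recurse on the right subtree first, then the left.
Recursive splits:
  root=5; inorder splits into left=[], right=[9, 11, 17, 21, 29]
  root=21; inorder splits into left=[9, 11, 17], right=[29]
  root=29; inorder splits into left=[], right=[]
  root=17; inorder splits into left=[9, 11], right=[]
  root=11; inorder splits into left=[9], right=[]
  root=9; inorder splits into left=[], right=[]
Reconstructed level-order: [5, 21, 17, 29, 11, 9]


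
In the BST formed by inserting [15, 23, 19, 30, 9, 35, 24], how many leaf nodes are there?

Tree built from: [15, 23, 19, 30, 9, 35, 24]
Tree (level-order array): [15, 9, 23, None, None, 19, 30, None, None, 24, 35]
Rule: A leaf has 0 children.
Per-node child counts:
  node 15: 2 child(ren)
  node 9: 0 child(ren)
  node 23: 2 child(ren)
  node 19: 0 child(ren)
  node 30: 2 child(ren)
  node 24: 0 child(ren)
  node 35: 0 child(ren)
Matching nodes: [9, 19, 24, 35]
Count of leaf nodes: 4


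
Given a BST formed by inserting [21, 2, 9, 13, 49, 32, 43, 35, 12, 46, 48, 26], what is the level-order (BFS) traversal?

Tree insertion order: [21, 2, 9, 13, 49, 32, 43, 35, 12, 46, 48, 26]
Tree (level-order array): [21, 2, 49, None, 9, 32, None, None, 13, 26, 43, 12, None, None, None, 35, 46, None, None, None, None, None, 48]
BFS from the root, enqueuing left then right child of each popped node:
  queue [21] -> pop 21, enqueue [2, 49], visited so far: [21]
  queue [2, 49] -> pop 2, enqueue [9], visited so far: [21, 2]
  queue [49, 9] -> pop 49, enqueue [32], visited so far: [21, 2, 49]
  queue [9, 32] -> pop 9, enqueue [13], visited so far: [21, 2, 49, 9]
  queue [32, 13] -> pop 32, enqueue [26, 43], visited so far: [21, 2, 49, 9, 32]
  queue [13, 26, 43] -> pop 13, enqueue [12], visited so far: [21, 2, 49, 9, 32, 13]
  queue [26, 43, 12] -> pop 26, enqueue [none], visited so far: [21, 2, 49, 9, 32, 13, 26]
  queue [43, 12] -> pop 43, enqueue [35, 46], visited so far: [21, 2, 49, 9, 32, 13, 26, 43]
  queue [12, 35, 46] -> pop 12, enqueue [none], visited so far: [21, 2, 49, 9, 32, 13, 26, 43, 12]
  queue [35, 46] -> pop 35, enqueue [none], visited so far: [21, 2, 49, 9, 32, 13, 26, 43, 12, 35]
  queue [46] -> pop 46, enqueue [48], visited so far: [21, 2, 49, 9, 32, 13, 26, 43, 12, 35, 46]
  queue [48] -> pop 48, enqueue [none], visited so far: [21, 2, 49, 9, 32, 13, 26, 43, 12, 35, 46, 48]
Result: [21, 2, 49, 9, 32, 13, 26, 43, 12, 35, 46, 48]


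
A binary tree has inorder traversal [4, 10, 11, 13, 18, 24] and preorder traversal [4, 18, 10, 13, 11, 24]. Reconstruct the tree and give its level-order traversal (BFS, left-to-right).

Inorder:  [4, 10, 11, 13, 18, 24]
Preorder: [4, 18, 10, 13, 11, 24]
Algorithm: preorder visits root first, so consume preorder in order;
for each root, split the current inorder slice at that value into
left-subtree inorder and right-subtree inorder, then recurse.
Recursive splits:
  root=4; inorder splits into left=[], right=[10, 11, 13, 18, 24]
  root=18; inorder splits into left=[10, 11, 13], right=[24]
  root=10; inorder splits into left=[], right=[11, 13]
  root=13; inorder splits into left=[11], right=[]
  root=11; inorder splits into left=[], right=[]
  root=24; inorder splits into left=[], right=[]
Reconstructed level-order: [4, 18, 10, 24, 13, 11]


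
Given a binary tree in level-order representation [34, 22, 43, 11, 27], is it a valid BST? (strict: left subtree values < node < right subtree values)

Level-order array: [34, 22, 43, 11, 27]
Validate using subtree bounds (lo, hi): at each node, require lo < value < hi,
then recurse left with hi=value and right with lo=value.
Preorder trace (stopping at first violation):
  at node 34 with bounds (-inf, +inf): OK
  at node 22 with bounds (-inf, 34): OK
  at node 11 with bounds (-inf, 22): OK
  at node 27 with bounds (22, 34): OK
  at node 43 with bounds (34, +inf): OK
No violation found at any node.
Result: Valid BST


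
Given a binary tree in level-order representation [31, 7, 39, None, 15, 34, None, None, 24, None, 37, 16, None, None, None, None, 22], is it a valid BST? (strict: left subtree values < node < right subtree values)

Level-order array: [31, 7, 39, None, 15, 34, None, None, 24, None, 37, 16, None, None, None, None, 22]
Validate using subtree bounds (lo, hi): at each node, require lo < value < hi,
then recurse left with hi=value and right with lo=value.
Preorder trace (stopping at first violation):
  at node 31 with bounds (-inf, +inf): OK
  at node 7 with bounds (-inf, 31): OK
  at node 15 with bounds (7, 31): OK
  at node 24 with bounds (15, 31): OK
  at node 16 with bounds (15, 24): OK
  at node 22 with bounds (16, 24): OK
  at node 39 with bounds (31, +inf): OK
  at node 34 with bounds (31, 39): OK
  at node 37 with bounds (34, 39): OK
No violation found at any node.
Result: Valid BST


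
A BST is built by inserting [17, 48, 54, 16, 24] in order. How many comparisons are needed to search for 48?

Search path for 48: 17 -> 48
Found: True
Comparisons: 2


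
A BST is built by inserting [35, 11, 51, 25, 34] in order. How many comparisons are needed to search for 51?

Search path for 51: 35 -> 51
Found: True
Comparisons: 2


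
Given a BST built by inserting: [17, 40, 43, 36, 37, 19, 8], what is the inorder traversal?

Tree insertion order: [17, 40, 43, 36, 37, 19, 8]
Tree (level-order array): [17, 8, 40, None, None, 36, 43, 19, 37]
Inorder traversal: [8, 17, 19, 36, 37, 40, 43]


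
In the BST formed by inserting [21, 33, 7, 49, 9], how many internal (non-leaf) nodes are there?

Tree built from: [21, 33, 7, 49, 9]
Tree (level-order array): [21, 7, 33, None, 9, None, 49]
Rule: An internal node has at least one child.
Per-node child counts:
  node 21: 2 child(ren)
  node 7: 1 child(ren)
  node 9: 0 child(ren)
  node 33: 1 child(ren)
  node 49: 0 child(ren)
Matching nodes: [21, 7, 33]
Count of internal (non-leaf) nodes: 3


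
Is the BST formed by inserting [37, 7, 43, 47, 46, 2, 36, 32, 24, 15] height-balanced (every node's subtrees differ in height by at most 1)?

Tree (level-order array): [37, 7, 43, 2, 36, None, 47, None, None, 32, None, 46, None, 24, None, None, None, 15]
Definition: a tree is height-balanced if, at every node, |h(left) - h(right)| <= 1 (empty subtree has height -1).
Bottom-up per-node check:
  node 2: h_left=-1, h_right=-1, diff=0 [OK], height=0
  node 15: h_left=-1, h_right=-1, diff=0 [OK], height=0
  node 24: h_left=0, h_right=-1, diff=1 [OK], height=1
  node 32: h_left=1, h_right=-1, diff=2 [FAIL (|1--1|=2 > 1)], height=2
  node 36: h_left=2, h_right=-1, diff=3 [FAIL (|2--1|=3 > 1)], height=3
  node 7: h_left=0, h_right=3, diff=3 [FAIL (|0-3|=3 > 1)], height=4
  node 46: h_left=-1, h_right=-1, diff=0 [OK], height=0
  node 47: h_left=0, h_right=-1, diff=1 [OK], height=1
  node 43: h_left=-1, h_right=1, diff=2 [FAIL (|-1-1|=2 > 1)], height=2
  node 37: h_left=4, h_right=2, diff=2 [FAIL (|4-2|=2 > 1)], height=5
Node 32 violates the condition: |1 - -1| = 2 > 1.
Result: Not balanced
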